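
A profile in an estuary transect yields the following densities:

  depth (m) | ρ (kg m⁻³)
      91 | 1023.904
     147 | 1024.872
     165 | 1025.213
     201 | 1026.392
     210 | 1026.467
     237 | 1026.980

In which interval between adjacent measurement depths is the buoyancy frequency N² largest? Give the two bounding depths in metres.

Compute the density gradient over each adjacent pair:
  91–147 m: Δρ/Δz = 0.968/56 = 0.017 kg m⁻⁴
  147–165 m: Δρ/Δz = 0.341/18 = 0.019 kg m⁻⁴
  165–201 m: Δρ/Δz = 1.179/36 = 0.033 kg m⁻⁴
  201–210 m: Δρ/Δz = 0.075/9 = 8.3 × 10⁻³ kg m⁻⁴
  210–237 m: Δρ/Δz = 0.513/27 = 0.019 kg m⁻⁴
The largest gradient is in the 165–201 m interval — the pycnocline.

165–201 m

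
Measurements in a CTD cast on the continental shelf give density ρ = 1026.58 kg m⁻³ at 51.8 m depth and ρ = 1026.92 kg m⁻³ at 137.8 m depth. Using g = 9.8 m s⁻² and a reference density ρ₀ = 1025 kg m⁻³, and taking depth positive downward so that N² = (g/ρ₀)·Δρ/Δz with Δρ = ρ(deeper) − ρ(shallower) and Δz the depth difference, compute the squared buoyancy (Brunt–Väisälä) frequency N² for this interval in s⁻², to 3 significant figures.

Δρ = 1026.92 − 1026.58 = 0.34 kg m⁻³ over Δz = 137.8 − 51.8 = 86 m.
N² = (9.8/1025) × (0.34/86) = 3.7799 × 10⁻⁵ s⁻² ≈ 3.78 × 10⁻⁵ s⁻².
A positive N² confirms static stability across the interval.

3.78 × 10⁻⁵ s⁻²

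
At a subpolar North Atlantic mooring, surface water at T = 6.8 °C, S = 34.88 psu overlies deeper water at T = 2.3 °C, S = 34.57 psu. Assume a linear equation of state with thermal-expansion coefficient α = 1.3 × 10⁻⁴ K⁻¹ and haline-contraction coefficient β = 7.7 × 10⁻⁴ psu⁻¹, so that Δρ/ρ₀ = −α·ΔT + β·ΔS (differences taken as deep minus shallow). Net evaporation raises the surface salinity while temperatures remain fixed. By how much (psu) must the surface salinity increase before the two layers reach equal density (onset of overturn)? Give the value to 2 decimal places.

Neutral buoyancy requires −α(T_deep − T_surf) + β(S_deep − S_surf′) = 0.
S_surf′ = S_deep − (α/β)·ΔT = 34.57 − (1.3 × 10⁻⁴/7.7 × 10⁻⁴)·(-4.5) = 35.3297 psu.
Increase required: 35.3297 − 34.88 = 0.4497 psu.

0.45 psu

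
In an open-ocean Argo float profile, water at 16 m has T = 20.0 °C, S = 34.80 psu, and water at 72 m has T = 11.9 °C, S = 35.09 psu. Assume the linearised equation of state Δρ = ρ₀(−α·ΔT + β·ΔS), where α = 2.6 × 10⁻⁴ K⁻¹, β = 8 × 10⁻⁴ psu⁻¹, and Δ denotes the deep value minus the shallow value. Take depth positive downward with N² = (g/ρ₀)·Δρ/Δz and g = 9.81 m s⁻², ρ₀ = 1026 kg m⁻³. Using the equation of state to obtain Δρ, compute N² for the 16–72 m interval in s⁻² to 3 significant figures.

ΔT = -8.1 K, ΔS = +0.29 psu (deep − shallow).
Δρ/ρ₀ = −αΔT + βΔS = 2.106 × 10⁻³ + 2.32 × 10⁻⁴ = 2.338 × 10⁻³, so Δρ ≈ 2.399 kg m⁻³.
N² = (g/ρ₀)·Δρ/Δz = g·(Δρ/ρ₀)/Δz = 9.81 × 2.338 × 10⁻³ / 56 = 4.0957 × 10⁻⁴ s⁻² ≈ 4.10 × 10⁻⁴ s⁻².

4.10 × 10⁻⁴ s⁻²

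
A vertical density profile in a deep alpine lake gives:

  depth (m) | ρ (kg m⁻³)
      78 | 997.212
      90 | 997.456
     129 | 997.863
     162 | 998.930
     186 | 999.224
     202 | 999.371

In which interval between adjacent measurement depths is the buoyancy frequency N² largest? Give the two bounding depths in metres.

129–162 m

Compute the density gradient over each adjacent pair:
  78–90 m: Δρ/Δz = 0.244/12 = 0.020 kg m⁻⁴
  90–129 m: Δρ/Δz = 0.407/39 = 0.010 kg m⁻⁴
  129–162 m: Δρ/Δz = 1.067/33 = 0.032 kg m⁻⁴
  162–186 m: Δρ/Δz = 0.294/24 = 0.012 kg m⁻⁴
  186–202 m: Δρ/Δz = 0.147/16 = 9.2 × 10⁻³ kg m⁻⁴
The largest gradient is in the 129–162 m interval — the pycnocline.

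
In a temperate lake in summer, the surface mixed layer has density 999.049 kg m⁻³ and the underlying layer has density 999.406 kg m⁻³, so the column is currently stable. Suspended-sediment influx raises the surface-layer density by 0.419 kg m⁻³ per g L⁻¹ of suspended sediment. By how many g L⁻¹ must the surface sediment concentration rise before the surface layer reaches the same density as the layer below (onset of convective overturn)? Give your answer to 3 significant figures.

0.852 g L⁻¹

Density deficit of the surface layer: 999.406 − 999.049 = 0.357 kg m⁻³.
Required change = 0.357 / 0.419 = 0.852 g L⁻¹.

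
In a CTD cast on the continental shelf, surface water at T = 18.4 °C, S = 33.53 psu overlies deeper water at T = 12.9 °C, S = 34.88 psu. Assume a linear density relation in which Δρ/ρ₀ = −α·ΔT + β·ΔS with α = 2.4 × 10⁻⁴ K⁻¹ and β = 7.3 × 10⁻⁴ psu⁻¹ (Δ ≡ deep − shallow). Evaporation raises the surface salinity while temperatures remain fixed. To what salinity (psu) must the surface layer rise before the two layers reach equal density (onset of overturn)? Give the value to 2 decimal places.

Neutral buoyancy requires −α(T_deep − T_surf) + β(S_deep − S_surf′) = 0.
S_surf′ = S_deep − (α/β)·ΔT = 34.88 − (2.4 × 10⁻⁴/7.3 × 10⁻⁴)·(-5.5) = 36.6882 psu.
Increase required: 36.6882 − 33.53 = 3.1582 psu.

36.69 psu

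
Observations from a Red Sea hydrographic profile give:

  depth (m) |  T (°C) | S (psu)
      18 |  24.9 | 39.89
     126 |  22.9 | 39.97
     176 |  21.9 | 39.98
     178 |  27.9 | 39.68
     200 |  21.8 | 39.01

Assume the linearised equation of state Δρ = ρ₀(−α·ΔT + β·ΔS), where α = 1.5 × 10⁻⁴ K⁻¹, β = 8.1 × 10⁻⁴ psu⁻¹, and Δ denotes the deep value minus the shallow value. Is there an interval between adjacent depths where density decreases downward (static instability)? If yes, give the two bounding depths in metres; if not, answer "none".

Evaluate Δρ/ρ₀ = −αΔT + βΔS across each adjacent pair:
  18–126 m: −αΔT+βΔS = −(1.5 × 10⁻⁴)(-2.0)+(8.1 × 10⁻⁴)(+0.08) = 3.6 × 10⁻⁴ → stable
  126–176 m: −αΔT+βΔS = −(1.5 × 10⁻⁴)(-1.0)+(8.1 × 10⁻⁴)(+0.01) = 1.6 × 10⁻⁴ → stable
  176–178 m: −αΔT+βΔS = −(1.5 × 10⁻⁴)(+6.0)+(8.1 × 10⁻⁴)(-0.30) = -1.1 × 10⁻³ → UNSTABLE
  178–200 m: −αΔT+βΔS = −(1.5 × 10⁻⁴)(-6.1)+(8.1 × 10⁻⁴)(-0.67) = 3.7 × 10⁻⁴ → stable
The 176–178 m interval has Δρ < 0: lighter water underlies denser water.

176–178 m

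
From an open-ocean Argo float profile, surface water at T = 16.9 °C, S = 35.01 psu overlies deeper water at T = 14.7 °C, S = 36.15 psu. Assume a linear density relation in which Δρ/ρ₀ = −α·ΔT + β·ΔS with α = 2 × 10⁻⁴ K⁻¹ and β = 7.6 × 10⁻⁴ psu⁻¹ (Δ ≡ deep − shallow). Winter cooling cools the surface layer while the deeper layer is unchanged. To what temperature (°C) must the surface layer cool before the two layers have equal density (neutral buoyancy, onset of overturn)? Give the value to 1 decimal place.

Neutral buoyancy requires Δρ = 0, i.e. −α(T_deep − T_surf′) + β(S_deep − S_surf) = 0.
T_surf′ = T_deep − (β/α)·ΔS = 14.7 − (7.6 × 10⁻⁴/2 × 10⁻⁴)·(+1.14) = 10.368 °C.
Cooling required: 16.9 − (10.368) = 6.532 °C.

10.4 °C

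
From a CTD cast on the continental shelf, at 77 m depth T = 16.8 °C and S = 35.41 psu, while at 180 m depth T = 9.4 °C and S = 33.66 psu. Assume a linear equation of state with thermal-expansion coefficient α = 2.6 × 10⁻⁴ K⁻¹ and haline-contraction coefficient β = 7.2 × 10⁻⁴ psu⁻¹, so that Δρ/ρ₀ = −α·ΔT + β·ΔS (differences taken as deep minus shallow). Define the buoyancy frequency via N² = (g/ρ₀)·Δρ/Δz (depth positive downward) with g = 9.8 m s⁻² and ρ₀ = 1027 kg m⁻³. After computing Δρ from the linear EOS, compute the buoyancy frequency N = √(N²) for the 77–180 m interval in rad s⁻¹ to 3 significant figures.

ΔT = -7.4 K, ΔS = -1.75 psu (deep − shallow).
Δρ/ρ₀ = −αΔT + βΔS = 1.924 × 10⁻³ − 1.26 × 10⁻³ = 6.64 × 10⁻⁴, so Δρ ≈ 0.6819 kg m⁻³.
N² = (g/ρ₀)·Δρ/Δz = g·(Δρ/ρ₀)/Δz = 9.8 × 6.64 × 10⁻⁴ / 103 = 6.3177 × 10⁻⁵ s⁻².
N = √(6.3177 × 10⁻⁵) = 7.9484 × 10⁻³ rad s⁻¹ ≈ 7.95 × 10⁻³ rad s⁻¹.

7.95 × 10⁻³ rad s⁻¹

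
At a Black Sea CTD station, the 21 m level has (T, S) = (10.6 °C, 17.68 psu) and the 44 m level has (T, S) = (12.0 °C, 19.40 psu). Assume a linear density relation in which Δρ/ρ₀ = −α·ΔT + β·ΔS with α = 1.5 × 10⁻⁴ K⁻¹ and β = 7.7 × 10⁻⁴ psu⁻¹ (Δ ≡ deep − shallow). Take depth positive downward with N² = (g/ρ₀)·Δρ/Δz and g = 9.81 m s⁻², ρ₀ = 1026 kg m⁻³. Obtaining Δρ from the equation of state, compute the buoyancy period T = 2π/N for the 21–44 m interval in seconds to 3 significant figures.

ΔT = +1.4 K, ΔS = +1.72 psu (deep − shallow).
Δρ/ρ₀ = −αΔT + βΔS = -2.10 × 10⁻⁴ + 1.3244 × 10⁻³ = 1.1144 × 10⁻³, so Δρ ≈ 1.143 kg m⁻³.
N² = (g/ρ₀)·Δρ/Δz = g·(Δρ/ρ₀)/Δz = 9.81 × 1.1144 × 10⁻³ / 23 = 4.7532 × 10⁻⁴ s⁻².
N = √(4.7532 × 10⁻⁴) = 0.021802 rad s⁻¹ → T = 2π/N = 288.19 s ≈ 288 s.

288 s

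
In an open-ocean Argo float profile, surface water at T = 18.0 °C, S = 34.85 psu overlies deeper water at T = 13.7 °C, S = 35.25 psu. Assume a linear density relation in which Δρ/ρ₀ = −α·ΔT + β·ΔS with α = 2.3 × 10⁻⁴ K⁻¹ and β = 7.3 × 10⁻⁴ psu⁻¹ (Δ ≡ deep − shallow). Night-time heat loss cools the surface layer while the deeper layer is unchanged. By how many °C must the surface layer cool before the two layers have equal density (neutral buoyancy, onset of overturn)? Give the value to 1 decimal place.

Neutral buoyancy requires Δρ = 0, i.e. −α(T_deep − T_surf′) + β(S_deep − S_surf) = 0.
T_surf′ = T_deep − (β/α)·ΔS = 13.7 − (7.3 × 10⁻⁴/2.3 × 10⁻⁴)·(+0.40) = 12.430 °C.
Cooling required: 18.0 − (12.430) = 5.570 °C.

5.6 °C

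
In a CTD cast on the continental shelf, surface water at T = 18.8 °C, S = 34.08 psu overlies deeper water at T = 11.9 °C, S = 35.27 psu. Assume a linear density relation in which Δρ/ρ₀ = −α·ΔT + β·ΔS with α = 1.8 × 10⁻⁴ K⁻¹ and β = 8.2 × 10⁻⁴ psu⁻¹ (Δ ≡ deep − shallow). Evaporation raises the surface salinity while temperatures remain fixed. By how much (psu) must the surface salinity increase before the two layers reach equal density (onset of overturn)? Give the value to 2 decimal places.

Neutral buoyancy requires −α(T_deep − T_surf) + β(S_deep − S_surf′) = 0.
S_surf′ = S_deep − (α/β)·ΔT = 35.27 − (1.8 × 10⁻⁴/8.2 × 10⁻⁴)·(-6.9) = 36.7846 psu.
Increase required: 36.7846 − 34.08 = 2.7046 psu.

2.70 psu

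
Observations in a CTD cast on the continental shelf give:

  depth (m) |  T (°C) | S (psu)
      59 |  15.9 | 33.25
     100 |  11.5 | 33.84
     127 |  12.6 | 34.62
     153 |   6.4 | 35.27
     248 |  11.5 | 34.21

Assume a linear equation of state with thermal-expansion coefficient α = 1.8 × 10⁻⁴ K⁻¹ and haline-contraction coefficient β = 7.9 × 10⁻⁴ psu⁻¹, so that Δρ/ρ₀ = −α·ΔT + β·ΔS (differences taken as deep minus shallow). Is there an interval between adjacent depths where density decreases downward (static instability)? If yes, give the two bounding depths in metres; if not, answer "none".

153–248 m

Evaluate Δρ/ρ₀ = −αΔT + βΔS across each adjacent pair:
  59–100 m: −αΔT+βΔS = −(1.8 × 10⁻⁴)(-4.4)+(7.9 × 10⁻⁴)(+0.59) = 1.3 × 10⁻³ → stable
  100–127 m: −αΔT+βΔS = −(1.8 × 10⁻⁴)(+1.1)+(7.9 × 10⁻⁴)(+0.78) = 4.2 × 10⁻⁴ → stable
  127–153 m: −αΔT+βΔS = −(1.8 × 10⁻⁴)(-6.2)+(7.9 × 10⁻⁴)(+0.65) = 1.6 × 10⁻³ → stable
  153–248 m: −αΔT+βΔS = −(1.8 × 10⁻⁴)(+5.1)+(7.9 × 10⁻⁴)(-1.06) = -1.8 × 10⁻³ → UNSTABLE
The 153–248 m interval has Δρ < 0: lighter water underlies denser water.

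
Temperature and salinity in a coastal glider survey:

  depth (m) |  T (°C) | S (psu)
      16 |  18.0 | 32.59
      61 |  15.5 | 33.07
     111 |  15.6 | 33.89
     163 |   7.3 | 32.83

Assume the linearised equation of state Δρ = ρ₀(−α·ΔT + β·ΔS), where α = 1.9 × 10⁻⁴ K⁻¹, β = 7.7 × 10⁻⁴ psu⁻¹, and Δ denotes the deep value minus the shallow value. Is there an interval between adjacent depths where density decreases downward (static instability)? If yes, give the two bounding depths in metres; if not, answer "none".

Evaluate Δρ/ρ₀ = −αΔT + βΔS across each adjacent pair:
  16–61 m: −αΔT+βΔS = −(1.9 × 10⁻⁴)(-2.5)+(7.7 × 10⁻⁴)(+0.48) = 8.4 × 10⁻⁴ → stable
  61–111 m: −αΔT+βΔS = −(1.9 × 10⁻⁴)(+0.1)+(7.7 × 10⁻⁴)(+0.82) = 6.1 × 10⁻⁴ → stable
  111–163 m: −αΔT+βΔS = −(1.9 × 10⁻⁴)(-8.3)+(7.7 × 10⁻⁴)(-1.06) = 7.6 × 10⁻⁴ → stable
Every interval has Δρ > 0: the column is stably stratified throughout.

none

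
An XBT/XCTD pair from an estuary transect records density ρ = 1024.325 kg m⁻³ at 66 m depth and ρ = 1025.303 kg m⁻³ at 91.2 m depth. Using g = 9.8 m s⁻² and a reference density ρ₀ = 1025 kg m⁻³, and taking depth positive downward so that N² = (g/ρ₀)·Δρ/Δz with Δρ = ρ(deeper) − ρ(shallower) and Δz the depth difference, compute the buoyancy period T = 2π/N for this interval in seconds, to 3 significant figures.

Δρ = 1025.303 − 1024.325 = 0.978 kg m⁻³ over Δz = 91.2 − 66 = 25.2 m.
N² = (9.8/1025) × (0.978/25.2) = 3.7106 × 10⁻⁴ s⁻².
N = √(3.7106 × 10⁻⁴) = 0.019263 rad s⁻¹, so T = 2π/N = 326.18 s ≈ 326 s.

326 s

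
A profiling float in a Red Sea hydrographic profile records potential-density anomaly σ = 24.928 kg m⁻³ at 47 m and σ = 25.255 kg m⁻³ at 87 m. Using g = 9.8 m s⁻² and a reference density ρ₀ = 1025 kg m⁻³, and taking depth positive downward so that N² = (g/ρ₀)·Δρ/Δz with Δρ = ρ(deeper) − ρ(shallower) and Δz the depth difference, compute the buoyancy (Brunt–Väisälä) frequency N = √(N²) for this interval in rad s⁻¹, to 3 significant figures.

Δρ = 1025.255 − 1024.928 = 0.327 kg m⁻³ over Δz = 87 − 47 = 40 m.
N² = (9.8/1025) × (0.327/40) = 7.8161 × 10⁻⁵ s⁻².
N = √(7.8161 × 10⁻⁵) = 8.8409 × 10⁻³ rad s⁻¹ ≈ 8.84 × 10⁻³ rad s⁻¹.

8.84 × 10⁻³ rad s⁻¹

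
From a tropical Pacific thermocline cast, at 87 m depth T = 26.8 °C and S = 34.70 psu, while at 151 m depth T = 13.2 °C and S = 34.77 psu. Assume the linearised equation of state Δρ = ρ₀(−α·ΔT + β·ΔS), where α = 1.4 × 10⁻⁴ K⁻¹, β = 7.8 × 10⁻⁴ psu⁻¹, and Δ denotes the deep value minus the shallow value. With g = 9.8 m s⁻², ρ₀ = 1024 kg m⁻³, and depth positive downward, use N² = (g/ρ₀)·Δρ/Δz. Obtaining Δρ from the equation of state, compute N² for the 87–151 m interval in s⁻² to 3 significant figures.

ΔT = -13.6 K, ΔS = +0.07 psu (deep − shallow).
Δρ/ρ₀ = −αΔT + βΔS = 1.904 × 10⁻³ + 5.46 × 10⁻⁵ = 1.9586 × 10⁻³, so Δρ ≈ 2.006 kg m⁻³.
N² = (g/ρ₀)·Δρ/Δz = g·(Δρ/ρ₀)/Δz = 9.8 × 1.9586 × 10⁻³ / 64 = 2.9991 × 10⁻⁴ s⁻² ≈ 3.00 × 10⁻⁴ s⁻².

3.00 × 10⁻⁴ s⁻²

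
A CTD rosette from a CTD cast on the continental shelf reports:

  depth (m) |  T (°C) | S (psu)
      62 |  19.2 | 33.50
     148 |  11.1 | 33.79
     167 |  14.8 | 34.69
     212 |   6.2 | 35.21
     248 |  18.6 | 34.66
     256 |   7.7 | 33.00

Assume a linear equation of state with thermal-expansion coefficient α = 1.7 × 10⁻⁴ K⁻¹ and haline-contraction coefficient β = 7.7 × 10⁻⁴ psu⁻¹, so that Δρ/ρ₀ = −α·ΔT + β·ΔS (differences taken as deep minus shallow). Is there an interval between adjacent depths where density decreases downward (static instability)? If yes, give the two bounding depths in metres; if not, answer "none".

212–248 m

Evaluate Δρ/ρ₀ = −αΔT + βΔS across each adjacent pair:
  62–148 m: −αΔT+βΔS = −(1.7 × 10⁻⁴)(-8.1)+(7.7 × 10⁻⁴)(+0.29) = 1.6 × 10⁻³ → stable
  148–167 m: −αΔT+βΔS = −(1.7 × 10⁻⁴)(+3.7)+(7.7 × 10⁻⁴)(+0.90) = 6.4 × 10⁻⁵ → stable
  167–212 m: −αΔT+βΔS = −(1.7 × 10⁻⁴)(-8.6)+(7.7 × 10⁻⁴)(+0.52) = 1.9 × 10⁻³ → stable
  212–248 m: −αΔT+βΔS = −(1.7 × 10⁻⁴)(+12.4)+(7.7 × 10⁻⁴)(-0.55) = -2.5 × 10⁻³ → UNSTABLE
  248–256 m: −αΔT+βΔS = −(1.7 × 10⁻⁴)(-10.9)+(7.7 × 10⁻⁴)(-1.66) = 5.7 × 10⁻⁴ → stable
The 212–248 m interval has Δρ < 0: lighter water underlies denser water.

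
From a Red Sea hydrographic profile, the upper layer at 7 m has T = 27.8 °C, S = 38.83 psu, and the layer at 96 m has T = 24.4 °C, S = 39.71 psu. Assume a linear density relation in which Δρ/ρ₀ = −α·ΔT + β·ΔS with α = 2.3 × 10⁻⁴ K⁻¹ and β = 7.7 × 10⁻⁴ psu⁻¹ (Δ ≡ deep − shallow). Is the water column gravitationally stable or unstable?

ΔT = 24.4 − 27.8 = -3.4 K and ΔS = 39.71 − 38.83 = +0.88 psu (deep − shallow).
−αΔT = 7.82 × 10⁻⁴; βΔS = 6.776 × 10⁻⁴; sum Δρ/ρ₀ = 1.4596 × 10⁻³.
Δρ/ρ₀ > 0, so Δρ > 0: deeper water is denser → statically stable.

stable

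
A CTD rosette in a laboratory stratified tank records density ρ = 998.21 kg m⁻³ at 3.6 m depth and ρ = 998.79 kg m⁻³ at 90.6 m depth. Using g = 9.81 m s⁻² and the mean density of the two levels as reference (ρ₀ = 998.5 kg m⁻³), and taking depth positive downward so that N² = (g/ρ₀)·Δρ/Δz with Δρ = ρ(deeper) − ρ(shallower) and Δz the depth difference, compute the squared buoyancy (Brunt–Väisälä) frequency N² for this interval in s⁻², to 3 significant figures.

6.55 × 10⁻⁵ s⁻²

Δρ = 998.79 − 998.21 = 0.58 kg m⁻³ over Δz = 90.6 − 3.6 = 87 m.
N² = (9.81/998.5) × (0.58/87) = 6.5498 × 10⁻⁵ s⁻² ≈ 6.55 × 10⁻⁵ s⁻².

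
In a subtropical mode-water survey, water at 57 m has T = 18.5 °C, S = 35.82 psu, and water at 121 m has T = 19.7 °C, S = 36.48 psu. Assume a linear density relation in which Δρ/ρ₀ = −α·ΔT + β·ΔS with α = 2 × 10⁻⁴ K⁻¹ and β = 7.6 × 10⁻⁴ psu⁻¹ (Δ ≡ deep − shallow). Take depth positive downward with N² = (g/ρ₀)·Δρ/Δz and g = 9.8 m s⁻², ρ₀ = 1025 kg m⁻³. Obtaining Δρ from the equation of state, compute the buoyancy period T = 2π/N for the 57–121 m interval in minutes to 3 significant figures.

ΔT = +1.2 K, ΔS = +0.66 psu (deep − shallow).
Δρ/ρ₀ = −αΔT + βΔS = -2.40 × 10⁻⁴ + 5.016 × 10⁻⁴ = 2.616 × 10⁻⁴, so Δρ ≈ 0.2681 kg m⁻³.
N² = (g/ρ₀)·Δρ/Δz = g·(Δρ/ρ₀)/Δz = 9.8 × 2.616 × 10⁻⁴ / 64 = 4.0058 × 10⁻⁵ s⁻².
N = √(4.0058 × 10⁻⁵) = 6.3291 × 10⁻³ rad s⁻¹ → T = 2π/N = 992.75 s = 16.546 min ≈ 16.5 min.

16.5 min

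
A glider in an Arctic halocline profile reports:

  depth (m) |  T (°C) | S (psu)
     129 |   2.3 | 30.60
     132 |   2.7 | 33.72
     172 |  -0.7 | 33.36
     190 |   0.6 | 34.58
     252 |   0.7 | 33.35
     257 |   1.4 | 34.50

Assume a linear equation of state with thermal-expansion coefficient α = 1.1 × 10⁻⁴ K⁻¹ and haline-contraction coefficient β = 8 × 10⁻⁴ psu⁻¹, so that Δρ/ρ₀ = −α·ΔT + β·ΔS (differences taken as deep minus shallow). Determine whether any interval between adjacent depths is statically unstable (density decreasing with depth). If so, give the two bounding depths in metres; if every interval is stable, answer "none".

Evaluate Δρ/ρ₀ = −αΔT + βΔS across each adjacent pair:
  129–132 m: −αΔT+βΔS = −(1.1 × 10⁻⁴)(+0.4)+(8 × 10⁻⁴)(+3.12) = 2.5 × 10⁻³ → stable
  132–172 m: −αΔT+βΔS = −(1.1 × 10⁻⁴)(-3.4)+(8 × 10⁻⁴)(-0.36) = 8.6 × 10⁻⁵ → stable
  172–190 m: −αΔT+βΔS = −(1.1 × 10⁻⁴)(+1.3)+(8 × 10⁻⁴)(+1.22) = 8.3 × 10⁻⁴ → stable
  190–252 m: −αΔT+βΔS = −(1.1 × 10⁻⁴)(+0.1)+(8 × 10⁻⁴)(-1.23) = -1.0 × 10⁻³ → UNSTABLE
  252–257 m: −αΔT+βΔS = −(1.1 × 10⁻⁴)(+0.7)+(8 × 10⁻⁴)(+1.15) = 8.4 × 10⁻⁴ → stable
The 190–252 m interval has Δρ < 0: lighter water underlies denser water.

190–252 m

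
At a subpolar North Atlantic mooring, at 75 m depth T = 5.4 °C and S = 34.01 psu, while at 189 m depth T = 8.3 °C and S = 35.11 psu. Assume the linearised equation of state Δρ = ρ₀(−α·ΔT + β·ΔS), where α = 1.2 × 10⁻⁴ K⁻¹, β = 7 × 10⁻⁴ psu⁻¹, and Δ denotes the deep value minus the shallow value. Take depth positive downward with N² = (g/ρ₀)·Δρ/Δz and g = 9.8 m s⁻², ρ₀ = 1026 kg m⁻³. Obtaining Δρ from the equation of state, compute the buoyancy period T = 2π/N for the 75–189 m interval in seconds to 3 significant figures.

ΔT = +2.9 K, ΔS = +1.10 psu (deep − shallow).
Δρ/ρ₀ = −αΔT + βΔS = -3.48 × 10⁻⁴ + 7.70 × 10⁻⁴ = 4.22 × 10⁻⁴, so Δρ ≈ 0.4330 kg m⁻³.
N² = (g/ρ₀)·Δρ/Δz = g·(Δρ/ρ₀)/Δz = 9.8 × 4.22 × 10⁻⁴ / 114 = 3.6277 × 10⁻⁵ s⁻².
N = √(3.6277 × 10⁻⁵) = 6.0230 × 10⁻³ rad s⁻¹ → T = 2π/N = 1.0432 × 10³ s ≈ 1.04 × 10³ s.

1.04 × 10³ s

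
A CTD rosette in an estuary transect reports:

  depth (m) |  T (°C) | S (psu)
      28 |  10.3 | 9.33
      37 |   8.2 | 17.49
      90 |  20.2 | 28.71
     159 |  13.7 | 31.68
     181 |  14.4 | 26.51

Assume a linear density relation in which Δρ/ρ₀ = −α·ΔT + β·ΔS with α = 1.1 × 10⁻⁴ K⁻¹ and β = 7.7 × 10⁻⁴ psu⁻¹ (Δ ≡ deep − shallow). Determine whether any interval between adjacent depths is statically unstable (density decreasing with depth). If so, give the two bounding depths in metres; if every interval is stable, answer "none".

159–181 m

Evaluate Δρ/ρ₀ = −αΔT + βΔS across each adjacent pair:
  28–37 m: −αΔT+βΔS = −(1.1 × 10⁻⁴)(-2.1)+(7.7 × 10⁻⁴)(+8.16) = 6.5 × 10⁻³ → stable
  37–90 m: −αΔT+βΔS = −(1.1 × 10⁻⁴)(+12.0)+(7.7 × 10⁻⁴)(+11.22) = 7.3 × 10⁻³ → stable
  90–159 m: −αΔT+βΔS = −(1.1 × 10⁻⁴)(-6.5)+(7.7 × 10⁻⁴)(+2.97) = 3.0 × 10⁻³ → stable
  159–181 m: −αΔT+βΔS = −(1.1 × 10⁻⁴)(+0.7)+(7.7 × 10⁻⁴)(-5.17) = -4.1 × 10⁻³ → UNSTABLE
The 159–181 m interval has Δρ < 0: lighter water underlies denser water.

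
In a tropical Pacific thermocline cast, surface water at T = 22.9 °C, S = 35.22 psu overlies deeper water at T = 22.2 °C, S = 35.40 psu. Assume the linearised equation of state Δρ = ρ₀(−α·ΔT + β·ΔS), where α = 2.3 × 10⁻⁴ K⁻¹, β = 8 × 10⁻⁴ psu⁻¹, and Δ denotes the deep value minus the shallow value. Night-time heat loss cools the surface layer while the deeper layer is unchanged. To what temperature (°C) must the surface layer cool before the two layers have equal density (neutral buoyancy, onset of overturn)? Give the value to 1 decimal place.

Neutral buoyancy requires Δρ = 0, i.e. −α(T_deep − T_surf′) + β(S_deep − S_surf) = 0.
T_surf′ = T_deep − (β/α)·ΔS = 22.2 − (8 × 10⁻⁴/2.3 × 10⁻⁴)·(+0.18) = 21.574 °C.
Cooling required: 22.9 − (21.574) = 1.326 °C.

21.6 °C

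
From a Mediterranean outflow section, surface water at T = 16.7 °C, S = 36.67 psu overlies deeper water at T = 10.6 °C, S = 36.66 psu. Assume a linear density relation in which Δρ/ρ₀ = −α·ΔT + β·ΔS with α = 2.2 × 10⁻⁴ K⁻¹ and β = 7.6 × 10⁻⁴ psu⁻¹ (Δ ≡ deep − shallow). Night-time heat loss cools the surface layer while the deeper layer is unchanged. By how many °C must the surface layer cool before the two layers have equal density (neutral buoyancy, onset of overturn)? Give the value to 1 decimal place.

6.1 °C

Neutral buoyancy requires Δρ = 0, i.e. −α(T_deep − T_surf′) + β(S_deep − S_surf) = 0.
T_surf′ = T_deep − (β/α)·ΔS = 10.6 − (7.6 × 10⁻⁴/2.2 × 10⁻⁴)·(-0.01) = 10.635 °C.
Cooling required: 16.7 − (10.635) = 6.065 °C.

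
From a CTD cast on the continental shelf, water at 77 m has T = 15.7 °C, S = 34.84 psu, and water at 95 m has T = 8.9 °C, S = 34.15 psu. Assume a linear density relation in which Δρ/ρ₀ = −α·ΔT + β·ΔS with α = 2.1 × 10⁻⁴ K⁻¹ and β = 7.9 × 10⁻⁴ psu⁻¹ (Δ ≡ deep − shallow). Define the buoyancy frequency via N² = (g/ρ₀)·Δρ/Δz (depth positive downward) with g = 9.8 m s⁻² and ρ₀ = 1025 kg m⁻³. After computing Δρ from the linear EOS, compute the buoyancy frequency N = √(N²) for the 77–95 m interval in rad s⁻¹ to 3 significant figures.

0.0219 rad s⁻¹

ΔT = -6.8 K, ΔS = -0.69 psu (deep − shallow).
Δρ/ρ₀ = −αΔT + βΔS = 1.428 × 10⁻³ − 5.451 × 10⁻⁴ = 8.829 × 10⁻⁴, so Δρ ≈ 0.9050 kg m⁻³.
N² = (g/ρ₀)·Δρ/Δz = g·(Δρ/ρ₀)/Δz = 9.8 × 8.829 × 10⁻⁴ / 18 = 4.8069 × 10⁻⁴ s⁻².
N = √(4.8069 × 10⁻⁴) = 0.021925 rad s⁻¹ ≈ 0.0219 rad s⁻¹.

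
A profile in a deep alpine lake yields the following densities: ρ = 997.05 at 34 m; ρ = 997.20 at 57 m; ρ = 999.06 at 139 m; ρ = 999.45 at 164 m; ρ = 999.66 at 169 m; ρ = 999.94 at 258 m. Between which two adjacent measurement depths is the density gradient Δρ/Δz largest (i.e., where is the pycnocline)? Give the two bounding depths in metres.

Compute the density gradient over each adjacent pair:
  34–57 m: Δρ/Δz = 0.15/23 = 6.5 × 10⁻³ kg m⁻⁴
  57–139 m: Δρ/Δz = 1.86/82 = 0.023 kg m⁻⁴
  139–164 m: Δρ/Δz = 0.39/25 = 0.016 kg m⁻⁴
  164–169 m: Δρ/Δz = 0.21/5 = 0.042 kg m⁻⁴
  169–258 m: Δρ/Δz = 0.28/89 = 3.1 × 10⁻³ kg m⁻⁴
The largest gradient is in the 164–169 m interval — the pycnocline.

164–169 m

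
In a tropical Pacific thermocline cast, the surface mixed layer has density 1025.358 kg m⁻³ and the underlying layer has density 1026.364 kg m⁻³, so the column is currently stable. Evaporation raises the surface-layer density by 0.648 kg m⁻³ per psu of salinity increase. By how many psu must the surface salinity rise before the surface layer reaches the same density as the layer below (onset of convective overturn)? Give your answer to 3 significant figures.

1.55 psu

Density deficit of the surface layer: 1026.364 − 1025.358 = 1.006 kg m⁻³.
Required change = 1.006 / 0.648 = 1.55 psu.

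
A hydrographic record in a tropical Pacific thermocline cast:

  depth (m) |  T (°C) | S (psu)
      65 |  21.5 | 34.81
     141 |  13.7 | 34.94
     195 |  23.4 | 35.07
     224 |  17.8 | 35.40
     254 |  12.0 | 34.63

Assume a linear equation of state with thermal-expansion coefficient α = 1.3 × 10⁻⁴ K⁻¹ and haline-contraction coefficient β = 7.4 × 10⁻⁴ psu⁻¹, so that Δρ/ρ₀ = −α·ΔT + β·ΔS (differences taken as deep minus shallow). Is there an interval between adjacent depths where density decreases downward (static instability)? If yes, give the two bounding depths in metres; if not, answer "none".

Evaluate Δρ/ρ₀ = −αΔT + βΔS across each adjacent pair:
  65–141 m: −αΔT+βΔS = −(1.3 × 10⁻⁴)(-7.8)+(7.4 × 10⁻⁴)(+0.13) = 1.1 × 10⁻³ → stable
  141–195 m: −αΔT+βΔS = −(1.3 × 10⁻⁴)(+9.7)+(7.4 × 10⁻⁴)(+0.13) = -1.2 × 10⁻³ → UNSTABLE
  195–224 m: −αΔT+βΔS = −(1.3 × 10⁻⁴)(-5.6)+(7.4 × 10⁻⁴)(+0.33) = 9.7 × 10⁻⁴ → stable
  224–254 m: −αΔT+βΔS = −(1.3 × 10⁻⁴)(-5.8)+(7.4 × 10⁻⁴)(-0.77) = 1.8 × 10⁻⁴ → stable
The 141–195 m interval has Δρ < 0: lighter water underlies denser water.

141–195 m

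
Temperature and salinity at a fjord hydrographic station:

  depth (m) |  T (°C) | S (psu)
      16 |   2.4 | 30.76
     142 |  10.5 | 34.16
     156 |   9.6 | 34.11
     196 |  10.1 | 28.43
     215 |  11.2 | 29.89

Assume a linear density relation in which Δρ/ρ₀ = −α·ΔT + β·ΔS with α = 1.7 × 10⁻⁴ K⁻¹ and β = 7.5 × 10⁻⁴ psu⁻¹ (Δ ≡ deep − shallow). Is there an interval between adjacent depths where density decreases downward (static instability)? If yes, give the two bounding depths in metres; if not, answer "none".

Evaluate Δρ/ρ₀ = −αΔT + βΔS across each adjacent pair:
  16–142 m: −αΔT+βΔS = −(1.7 × 10⁻⁴)(+8.1)+(7.5 × 10⁻⁴)(+3.40) = 1.2 × 10⁻³ → stable
  142–156 m: −αΔT+βΔS = −(1.7 × 10⁻⁴)(-0.9)+(7.5 × 10⁻⁴)(-0.05) = 1.2 × 10⁻⁴ → stable
  156–196 m: −αΔT+βΔS = −(1.7 × 10⁻⁴)(+0.5)+(7.5 × 10⁻⁴)(-5.68) = -4.3 × 10⁻³ → UNSTABLE
  196–215 m: −αΔT+βΔS = −(1.7 × 10⁻⁴)(+1.1)+(7.5 × 10⁻⁴)(+1.46) = 9.1 × 10⁻⁴ → stable
The 156–196 m interval has Δρ < 0: lighter water underlies denser water.

156–196 m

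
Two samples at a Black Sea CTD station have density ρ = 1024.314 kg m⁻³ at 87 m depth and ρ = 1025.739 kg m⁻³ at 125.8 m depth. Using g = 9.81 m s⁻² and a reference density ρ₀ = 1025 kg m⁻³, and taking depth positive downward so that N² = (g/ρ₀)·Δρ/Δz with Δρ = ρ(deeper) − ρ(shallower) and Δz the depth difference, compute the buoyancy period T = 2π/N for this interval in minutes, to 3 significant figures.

5.59 min

Δρ = 1025.739 − 1024.314 = 1.425 kg m⁻³ over Δz = 125.8 − 87 = 38.8 m.
N² = (9.81/1025) × (1.425/38.8) = 3.5150 × 10⁻⁴ s⁻².
N = √(3.5150 × 10⁻⁴) = 0.018748 rad s⁻¹, so T = 2π/N = 335.14 s = 5.5857 min ≈ 5.59 min.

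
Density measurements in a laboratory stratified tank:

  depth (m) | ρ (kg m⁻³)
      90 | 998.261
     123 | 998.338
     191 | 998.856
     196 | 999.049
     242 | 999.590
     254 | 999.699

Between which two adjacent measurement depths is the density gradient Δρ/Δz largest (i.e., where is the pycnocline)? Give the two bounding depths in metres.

191–196 m

Compute the density gradient over each adjacent pair:
  90–123 m: Δρ/Δz = 0.077/33 = 2.3 × 10⁻³ kg m⁻⁴
  123–191 m: Δρ/Δz = 0.518/68 = 7.6 × 10⁻³ kg m⁻⁴
  191–196 m: Δρ/Δz = 0.193/5 = 0.039 kg m⁻⁴
  196–242 m: Δρ/Δz = 0.541/46 = 0.012 kg m⁻⁴
  242–254 m: Δρ/Δz = 0.109/12 = 9.1 × 10⁻³ kg m⁻⁴
The largest gradient is in the 191–196 m interval — the pycnocline.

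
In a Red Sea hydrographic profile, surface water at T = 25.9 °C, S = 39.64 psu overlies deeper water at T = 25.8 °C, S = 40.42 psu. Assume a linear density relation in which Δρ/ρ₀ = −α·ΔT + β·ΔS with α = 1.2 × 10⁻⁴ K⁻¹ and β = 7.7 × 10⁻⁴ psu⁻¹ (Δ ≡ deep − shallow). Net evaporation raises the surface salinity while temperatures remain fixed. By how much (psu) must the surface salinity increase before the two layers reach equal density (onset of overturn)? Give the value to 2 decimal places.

Neutral buoyancy requires −α(T_deep − T_surf) + β(S_deep − S_surf′) = 0.
S_surf′ = S_deep − (α/β)·ΔT = 40.42 − (1.2 × 10⁻⁴/7.7 × 10⁻⁴)·(-0.1) = 40.4356 psu.
Increase required: 40.4356 − 39.64 = 0.7956 psu.

0.80 psu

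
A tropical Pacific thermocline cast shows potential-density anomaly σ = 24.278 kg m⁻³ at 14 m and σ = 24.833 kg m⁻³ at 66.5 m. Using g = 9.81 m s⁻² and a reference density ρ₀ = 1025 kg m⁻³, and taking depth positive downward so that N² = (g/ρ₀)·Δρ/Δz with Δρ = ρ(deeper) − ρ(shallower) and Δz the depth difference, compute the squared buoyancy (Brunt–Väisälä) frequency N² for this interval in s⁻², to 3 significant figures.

1.01 × 10⁻⁴ s⁻²

Δρ = 1024.833 − 1024.278 = 0.555 kg m⁻³ over Δz = 66.5 − 14 = 52.5 m.
N² = (9.81/1025) × (0.555/52.5) = 1.0118 × 10⁻⁴ s⁻² ≈ 1.01 × 10⁻⁴ s⁻².
N² > 0, so the interval is statically stable.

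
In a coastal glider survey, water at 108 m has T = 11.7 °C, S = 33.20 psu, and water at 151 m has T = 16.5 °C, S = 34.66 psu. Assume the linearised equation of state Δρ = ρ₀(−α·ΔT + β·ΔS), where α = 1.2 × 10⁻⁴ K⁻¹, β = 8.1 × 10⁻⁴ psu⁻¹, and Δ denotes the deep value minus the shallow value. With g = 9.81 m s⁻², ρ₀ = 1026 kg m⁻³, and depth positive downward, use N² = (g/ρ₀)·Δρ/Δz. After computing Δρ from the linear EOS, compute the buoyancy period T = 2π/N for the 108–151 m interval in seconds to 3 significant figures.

534 s

ΔT = +4.8 K, ΔS = +1.46 psu (deep − shallow).
Δρ/ρ₀ = −αΔT + βΔS = -5.76 × 10⁻⁴ + 1.1826 × 10⁻³ = 6.066 × 10⁻⁴, so Δρ ≈ 0.6224 kg m⁻³.
N² = (g/ρ₀)·Δρ/Δz = g·(Δρ/ρ₀)/Δz = 9.81 × 6.066 × 10⁻⁴ / 43 = 1.3839 × 10⁻⁴ s⁻².
N = √(1.3839 × 10⁻⁴) = 0.011764 rad s⁻¹ → T = 2π/N = 534.10 s ≈ 534 s.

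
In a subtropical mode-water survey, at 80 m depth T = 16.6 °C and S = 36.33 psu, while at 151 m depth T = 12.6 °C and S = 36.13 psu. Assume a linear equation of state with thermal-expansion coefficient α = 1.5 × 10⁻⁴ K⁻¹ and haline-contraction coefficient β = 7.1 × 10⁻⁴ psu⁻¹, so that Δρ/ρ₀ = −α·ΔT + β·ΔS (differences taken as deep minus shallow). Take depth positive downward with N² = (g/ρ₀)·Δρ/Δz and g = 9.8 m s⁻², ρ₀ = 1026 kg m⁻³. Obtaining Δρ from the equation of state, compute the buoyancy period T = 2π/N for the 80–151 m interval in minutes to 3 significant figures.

13.2 min

ΔT = -4.0 K, ΔS = -0.20 psu (deep − shallow).
Δρ/ρ₀ = −αΔT + βΔS = 6.00 × 10⁻⁴ − 1.42 × 10⁻⁴ = 4.58 × 10⁻⁴, so Δρ ≈ 0.4699 kg m⁻³.
N² = (g/ρ₀)·Δρ/Δz = g·(Δρ/ρ₀)/Δz = 9.8 × 4.58 × 10⁻⁴ / 71 = 6.3217 × 10⁻⁵ s⁻².
N = √(6.3217 × 10⁻⁵) = 7.9509 × 10⁻³ rad s⁻¹ → T = 2π/N = 790.25 s = 13.171 min ≈ 13.2 min.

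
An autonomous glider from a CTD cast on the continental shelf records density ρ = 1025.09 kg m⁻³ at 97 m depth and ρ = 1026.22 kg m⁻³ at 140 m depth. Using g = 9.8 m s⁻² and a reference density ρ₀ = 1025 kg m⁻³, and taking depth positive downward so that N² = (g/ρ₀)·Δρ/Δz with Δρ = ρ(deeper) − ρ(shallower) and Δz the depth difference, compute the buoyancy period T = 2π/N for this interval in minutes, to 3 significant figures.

Δρ = 1026.22 − 1025.09 = 1.13 kg m⁻³ over Δz = 140 − 97 = 43 m.
N² = (9.8/1025) × (1.13/43) = 2.5125 × 10⁻⁴ s⁻².
N = √(2.5125 × 10⁻⁴) = 0.015851 rad s⁻¹, so T = 2π/N = 396.39 s = 6.6065 min ≈ 6.61 min.

6.61 min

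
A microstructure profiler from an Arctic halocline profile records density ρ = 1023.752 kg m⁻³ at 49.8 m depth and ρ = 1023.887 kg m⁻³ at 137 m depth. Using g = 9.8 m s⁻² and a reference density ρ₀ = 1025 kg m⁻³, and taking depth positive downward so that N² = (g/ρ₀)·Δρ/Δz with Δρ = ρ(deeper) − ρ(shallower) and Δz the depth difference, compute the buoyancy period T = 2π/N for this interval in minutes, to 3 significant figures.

27.2 min

Δρ = 1023.887 − 1023.752 = 0.135 kg m⁻³ over Δz = 137 − 49.8 = 87.2 m.
N² = (9.8/1025) × (0.135/87.2) = 1.4802 × 10⁻⁵ s⁻².
N = √(1.4802 × 10⁻⁵) = 3.8473 × 10⁻³ rad s⁻¹, so T = 2π/N = 1.6331 × 10³ s = 27.218 min ≈ 27.2 min.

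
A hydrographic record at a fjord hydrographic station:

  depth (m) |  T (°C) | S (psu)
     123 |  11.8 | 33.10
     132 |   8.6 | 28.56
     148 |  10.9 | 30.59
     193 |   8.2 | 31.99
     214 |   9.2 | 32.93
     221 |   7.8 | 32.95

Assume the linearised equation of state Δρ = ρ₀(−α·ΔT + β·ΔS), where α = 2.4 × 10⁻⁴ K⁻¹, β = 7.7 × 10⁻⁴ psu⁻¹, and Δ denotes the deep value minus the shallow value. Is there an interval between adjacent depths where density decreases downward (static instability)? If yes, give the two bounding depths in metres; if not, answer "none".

Evaluate Δρ/ρ₀ = −αΔT + βΔS across each adjacent pair:
  123–132 m: −αΔT+βΔS = −(2.4 × 10⁻⁴)(-3.2)+(7.7 × 10⁻⁴)(-4.54) = -2.7 × 10⁻³ → UNSTABLE
  132–148 m: −αΔT+βΔS = −(2.4 × 10⁻⁴)(+2.3)+(7.7 × 10⁻⁴)(+2.03) = 1.0 × 10⁻³ → stable
  148–193 m: −αΔT+βΔS = −(2.4 × 10⁻⁴)(-2.7)+(7.7 × 10⁻⁴)(+1.40) = 1.7 × 10⁻³ → stable
  193–214 m: −αΔT+βΔS = −(2.4 × 10⁻⁴)(+1.0)+(7.7 × 10⁻⁴)(+0.94) = 4.8 × 10⁻⁴ → stable
  214–221 m: −αΔT+βΔS = −(2.4 × 10⁻⁴)(-1.4)+(7.7 × 10⁻⁴)(+0.02) = 3.5 × 10⁻⁴ → stable
The 123–132 m interval has Δρ < 0: lighter water underlies denser water.

123–132 m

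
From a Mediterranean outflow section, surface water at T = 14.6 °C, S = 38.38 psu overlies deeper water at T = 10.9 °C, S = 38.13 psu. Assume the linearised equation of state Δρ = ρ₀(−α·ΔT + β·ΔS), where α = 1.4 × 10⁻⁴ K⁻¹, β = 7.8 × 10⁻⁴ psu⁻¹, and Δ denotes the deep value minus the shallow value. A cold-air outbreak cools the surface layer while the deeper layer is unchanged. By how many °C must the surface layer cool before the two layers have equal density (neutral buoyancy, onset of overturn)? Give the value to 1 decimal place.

Neutral buoyancy requires Δρ = 0, i.e. −α(T_deep − T_surf′) + β(S_deep − S_surf) = 0.
T_surf′ = T_deep − (β/α)·ΔS = 10.9 − (7.8 × 10⁻⁴/1.4 × 10⁻⁴)·(-0.25) = 12.293 °C.
Cooling required: 14.6 − (12.293) = 2.307 °C.

2.3 °C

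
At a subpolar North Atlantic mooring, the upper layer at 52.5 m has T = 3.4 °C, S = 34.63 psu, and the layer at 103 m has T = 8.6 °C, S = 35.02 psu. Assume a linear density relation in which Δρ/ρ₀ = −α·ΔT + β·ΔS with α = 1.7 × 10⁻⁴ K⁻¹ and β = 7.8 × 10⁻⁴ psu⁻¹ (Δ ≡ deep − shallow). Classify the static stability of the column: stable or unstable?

ΔT = 8.6 − 3.4 = +5.2 K and ΔS = 35.02 − 34.63 = +0.39 psu (deep − shallow).
−αΔT = -8.84 × 10⁻⁴; βΔS = 3.042 × 10⁻⁴; sum Δρ/ρ₀ = -5.798 × 10⁻⁴.
Δρ/ρ₀ < 0, so Δρ < 0: deeper water is lighter → statically unstable; the column would overturn.

unstable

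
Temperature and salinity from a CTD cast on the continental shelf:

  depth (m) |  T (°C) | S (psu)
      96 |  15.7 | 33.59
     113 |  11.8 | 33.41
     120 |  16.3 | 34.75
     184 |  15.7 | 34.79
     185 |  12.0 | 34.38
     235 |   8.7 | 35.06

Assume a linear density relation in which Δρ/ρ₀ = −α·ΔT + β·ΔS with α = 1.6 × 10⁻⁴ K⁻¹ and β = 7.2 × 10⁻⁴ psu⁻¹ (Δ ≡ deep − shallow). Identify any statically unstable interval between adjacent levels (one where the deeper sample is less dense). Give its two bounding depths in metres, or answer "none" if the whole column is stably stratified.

none

Evaluate Δρ/ρ₀ = −αΔT + βΔS across each adjacent pair:
  96–113 m: −αΔT+βΔS = −(1.6 × 10⁻⁴)(-3.9)+(7.2 × 10⁻⁴)(-0.18) = 4.9 × 10⁻⁴ → stable
  113–120 m: −αΔT+βΔS = −(1.6 × 10⁻⁴)(+4.5)+(7.2 × 10⁻⁴)(+1.34) = 2.4 × 10⁻⁴ → stable
  120–184 m: −αΔT+βΔS = −(1.6 × 10⁻⁴)(-0.6)+(7.2 × 10⁻⁴)(+0.04) = 1.2 × 10⁻⁴ → stable
  184–185 m: −αΔT+βΔS = −(1.6 × 10⁻⁴)(-3.7)+(7.2 × 10⁻⁴)(-0.41) = 3.0 × 10⁻⁴ → stable
  185–235 m: −αΔT+βΔS = −(1.6 × 10⁻⁴)(-3.3)+(7.2 × 10⁻⁴)(+0.68) = 1.0 × 10⁻³ → stable
Every interval has Δρ > 0: the column is stably stratified throughout.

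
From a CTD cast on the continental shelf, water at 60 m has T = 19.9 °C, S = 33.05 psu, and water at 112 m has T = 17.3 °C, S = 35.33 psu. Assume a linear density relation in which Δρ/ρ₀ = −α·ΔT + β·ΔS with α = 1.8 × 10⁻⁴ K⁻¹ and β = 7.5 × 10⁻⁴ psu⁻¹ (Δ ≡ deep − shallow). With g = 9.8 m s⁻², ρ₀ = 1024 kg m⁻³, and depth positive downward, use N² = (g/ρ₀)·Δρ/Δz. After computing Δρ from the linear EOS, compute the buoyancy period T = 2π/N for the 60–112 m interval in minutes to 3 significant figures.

5.17 min

ΔT = -2.6 K, ΔS = +2.28 psu (deep − shallow).
Δρ/ρ₀ = −αΔT + βΔS = 4.68 × 10⁻⁴ + 1.71 × 10⁻³ = 2.178 × 10⁻³, so Δρ ≈ 2.230 kg m⁻³.
N² = (g/ρ₀)·Δρ/Δz = g·(Δρ/ρ₀)/Δz = 9.8 × 2.178 × 10⁻³ / 52 = 4.1047 × 10⁻⁴ s⁻².
N = √(4.1047 × 10⁻⁴) = 0.020260 rad s⁻¹ → T = 2π/N = 310.13 s = 5.1688 min ≈ 5.17 min.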